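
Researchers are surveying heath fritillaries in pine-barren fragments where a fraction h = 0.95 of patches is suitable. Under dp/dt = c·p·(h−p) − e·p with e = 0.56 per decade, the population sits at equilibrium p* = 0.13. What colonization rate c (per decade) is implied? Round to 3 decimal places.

0.683

At equilibrium c(h−p*) = e, so c = e/(h−p*).
c = 0.56/(0.95 − 0.13) = 0.56/0.8200 = 0.6829.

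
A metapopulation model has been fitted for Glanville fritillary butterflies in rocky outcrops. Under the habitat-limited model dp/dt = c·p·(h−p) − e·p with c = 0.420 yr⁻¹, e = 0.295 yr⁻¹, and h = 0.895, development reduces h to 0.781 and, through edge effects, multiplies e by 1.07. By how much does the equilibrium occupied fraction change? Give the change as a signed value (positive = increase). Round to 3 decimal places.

-0.163

Before: p* = h − e/c = 0.895 − 0.295/0.420 = 0.895 − 0.7024 = 0.1926.
After: c = 0.42, e = 0.31565, h = 0.781; p* = 0.781 − 0.31565/0.42 = 0.0295.
Δp* = 0.0295 − 0.1926 = -0.1632.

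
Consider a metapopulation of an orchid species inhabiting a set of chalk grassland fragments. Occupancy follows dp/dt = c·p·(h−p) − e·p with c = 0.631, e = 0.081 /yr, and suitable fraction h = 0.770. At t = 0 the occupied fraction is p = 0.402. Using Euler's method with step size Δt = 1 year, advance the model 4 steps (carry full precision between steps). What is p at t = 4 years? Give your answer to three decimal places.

Update rule: p ← p + [c·p·(h−p) − e·p]·Δt with Δt = 1.
t = 1: p = 0.40200 + (+0.06079) = 0.46279
t = 2: p = 0.46279 + (+0.05223) = 0.51501
t = 3: p = 0.51501 + (+0.04115) = 0.55616
t = 4: p = 0.55616 + (+0.03000) = 0.58616

0.586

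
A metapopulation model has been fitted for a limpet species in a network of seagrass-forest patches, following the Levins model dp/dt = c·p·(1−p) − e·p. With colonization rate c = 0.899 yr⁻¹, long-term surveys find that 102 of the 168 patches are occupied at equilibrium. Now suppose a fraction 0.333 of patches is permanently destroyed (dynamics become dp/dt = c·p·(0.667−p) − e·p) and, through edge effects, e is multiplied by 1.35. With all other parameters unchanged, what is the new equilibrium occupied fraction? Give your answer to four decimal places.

Observed p* = 102/168 = 0.60714.
Balance c(1−p*) = e gives e = 0.899×(1 − 0.60714) = 0.35318.
New p* = 0.667 − e/c = 0.667 − 0.47679/0.89900 = 0.13664.

0.1366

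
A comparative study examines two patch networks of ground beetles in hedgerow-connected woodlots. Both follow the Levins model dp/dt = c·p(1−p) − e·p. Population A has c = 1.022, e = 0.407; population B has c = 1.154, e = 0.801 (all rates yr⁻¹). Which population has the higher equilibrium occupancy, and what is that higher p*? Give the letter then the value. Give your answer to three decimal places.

A: p*_A = 1 − 0.407/1.022 = 0.6018.
B: p*_B = 1 − 0.801/1.154 = 0.3059.
A is higher at 0.6018.

A, 0.602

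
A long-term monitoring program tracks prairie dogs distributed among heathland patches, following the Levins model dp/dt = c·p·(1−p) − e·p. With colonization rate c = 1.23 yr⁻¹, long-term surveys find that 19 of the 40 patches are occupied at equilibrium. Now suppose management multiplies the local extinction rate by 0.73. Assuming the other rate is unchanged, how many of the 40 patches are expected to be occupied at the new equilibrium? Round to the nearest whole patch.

25

Observed p* = 19/40 = 0.47500.
Balance c(1−p*) = e gives e = 1.23×(1 − 0.47500) = 0.64575.
New p* = 1 − e/c = 1 − 0.47140/1.23000 = 0.61675.
Expected occupied = 40 × 0.61675 = 24.67 ≈ 25.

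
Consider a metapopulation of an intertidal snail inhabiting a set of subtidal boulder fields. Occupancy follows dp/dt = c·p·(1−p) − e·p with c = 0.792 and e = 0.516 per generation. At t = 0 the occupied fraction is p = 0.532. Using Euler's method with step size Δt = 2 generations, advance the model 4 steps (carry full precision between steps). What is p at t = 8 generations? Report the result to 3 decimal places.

0.351

Update rule: p ← p + [c·p·(1−p) − e·p]·Δt with Δt = 2.
step 1: Δp = -0.15465, p = 0.37735
step 2: Δp = -0.01726, p = 0.36010
step 3: Δp = -0.00662, p = 0.35347
step 4: Δp = -0.00279, p = 0.35068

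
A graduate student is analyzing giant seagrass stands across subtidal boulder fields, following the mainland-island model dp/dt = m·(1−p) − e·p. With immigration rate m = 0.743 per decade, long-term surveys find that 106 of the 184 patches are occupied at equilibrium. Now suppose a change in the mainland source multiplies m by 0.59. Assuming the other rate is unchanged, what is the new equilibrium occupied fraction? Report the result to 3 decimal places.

Observed p* = 106/184 = 0.57609.
Balance m(1−p*) = e·p* gives e = m(1−p*)/p* = 0.743×0.42391/0.57609 = 0.54673.
New p* = m/(m+e) = 0.43837/(0.43837+0.54673) = 0.44500.

0.445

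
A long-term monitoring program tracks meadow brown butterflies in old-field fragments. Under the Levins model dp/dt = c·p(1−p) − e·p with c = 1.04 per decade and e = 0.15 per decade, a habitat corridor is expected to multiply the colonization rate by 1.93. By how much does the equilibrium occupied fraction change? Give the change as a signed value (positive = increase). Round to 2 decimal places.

Before: p* = 1 − 0.15/1.04 = 0.8558.
After the change, c = 2.0072, e = 0.15, so p* = 1 − 0.15/2.0072 = 0.9253.
Δp* = 0.9253 − 0.8558 = +0.0695.

0.07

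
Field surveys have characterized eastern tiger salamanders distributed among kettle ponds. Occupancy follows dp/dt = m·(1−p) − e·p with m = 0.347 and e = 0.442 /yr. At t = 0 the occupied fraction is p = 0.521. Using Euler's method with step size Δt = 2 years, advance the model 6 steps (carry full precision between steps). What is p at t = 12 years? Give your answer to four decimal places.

Update rule: p ← p + [m·(1−p) − e·p]·Δt with Δt = 2.
  1  |  dp/dt·Δt = -0.128138  |  p_1 = 0.392862
  2  |  dp/dt·Δt = +0.074064  |  p_2 = 0.466926
  3  |  dp/dt·Δt = -0.042809  |  p_3 = 0.424117
  4  |  dp/dt·Δt = +0.024744  |  p_4 = 0.448860
  5  |  dp/dt·Δt = -0.014302  |  p_5 = 0.434559
  6  |  dp/dt·Δt = +0.008266  |  p_6 = 0.442825

0.4428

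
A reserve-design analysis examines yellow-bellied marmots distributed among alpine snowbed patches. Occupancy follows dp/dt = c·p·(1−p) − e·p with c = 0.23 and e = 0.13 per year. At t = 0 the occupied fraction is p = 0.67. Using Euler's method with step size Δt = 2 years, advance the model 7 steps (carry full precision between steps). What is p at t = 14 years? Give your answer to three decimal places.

Update rule: p ← p + [c·p·(1−p) − e·p]·Δt with Δt = 2.
p: 0.67000 → 0.59751  (Δp = -0.07249)
p: 0.59751 → 0.55278  (Δp = -0.04472)
p: 0.55278 → 0.52278  (Δp = -0.03000)
p: 0.52278 → 0.50162  (Δp = -0.02116)
p: 0.50162 → 0.48619  (Δp = -0.01542)
p: 0.48619 → 0.47470  (Δp = -0.01150)
p: 0.47470 → 0.46598  (Δp = -0.00872)

0.466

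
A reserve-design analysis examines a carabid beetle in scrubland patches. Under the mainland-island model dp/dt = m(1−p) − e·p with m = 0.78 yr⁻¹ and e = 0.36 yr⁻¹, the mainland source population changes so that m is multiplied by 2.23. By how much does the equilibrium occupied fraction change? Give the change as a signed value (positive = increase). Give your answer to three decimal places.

0.144

Before: p* = 0.78/(0.78+0.36) = 0.6842.
After: m = 1.7394, e = 0.36; p* = 1.7394/2.0994 = 0.8285.
Δp* = 0.8285 − 0.6842 = +0.1443.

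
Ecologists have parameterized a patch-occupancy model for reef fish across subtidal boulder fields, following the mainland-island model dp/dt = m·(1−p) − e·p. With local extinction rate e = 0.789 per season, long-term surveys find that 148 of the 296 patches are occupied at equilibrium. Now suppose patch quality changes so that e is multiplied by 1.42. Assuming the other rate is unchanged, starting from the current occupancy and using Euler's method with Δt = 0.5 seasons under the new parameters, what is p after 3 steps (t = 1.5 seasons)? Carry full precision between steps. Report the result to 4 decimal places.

Observed p* = 148/296 = 0.50000.
Balance m(1−p*) = e·p* gives m = e·p*/(1−p*) = 0.789×0.50000/0.50000 = 0.78900.
Starting from p₀ = 0.50000; update p ← p + (dp/dt)·Δt with the new parameters.
p: 0.50000 → 0.41716  (Δp = -0.08284)
p: 0.41716 → 0.41340  (Δp = -0.00375)
p: 0.41340 → 0.41323  (Δp = -0.00017)

0.4132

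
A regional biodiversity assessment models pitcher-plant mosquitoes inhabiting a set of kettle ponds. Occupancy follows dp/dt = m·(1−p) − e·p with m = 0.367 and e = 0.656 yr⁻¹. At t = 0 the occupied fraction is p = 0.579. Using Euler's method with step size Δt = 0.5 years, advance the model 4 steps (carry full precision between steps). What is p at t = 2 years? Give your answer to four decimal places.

Update rule: p ← p + [m·(1−p) − e·p]·Δt with Δt = 0.5.
step 1: Δp = -0.11266, p = 0.46634
step 2: Δp = -0.05503, p = 0.41131
step 3: Δp = -0.02688, p = 0.38442
step 4: Δp = -0.01313, p = 0.37129

0.3713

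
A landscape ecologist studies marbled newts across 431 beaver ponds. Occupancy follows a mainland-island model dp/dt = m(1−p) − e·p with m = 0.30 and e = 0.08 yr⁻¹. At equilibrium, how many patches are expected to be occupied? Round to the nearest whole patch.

340

p* = m/(m+e) = 0.30/0.3800 = 0.7895.
Expected occupied patches = N × p* = 431 × 0.7895 = 340.26 ≈ 340.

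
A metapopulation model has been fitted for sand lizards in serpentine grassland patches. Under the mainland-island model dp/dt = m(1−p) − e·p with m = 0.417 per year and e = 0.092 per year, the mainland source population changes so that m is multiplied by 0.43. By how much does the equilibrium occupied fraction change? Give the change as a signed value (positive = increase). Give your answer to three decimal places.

-0.158

Before: p* = 0.417/(0.417+0.092) = 0.8193.
After: m = 0.17931, e = 0.092; p* = 0.17931/0.2713 = 0.6609.
Δp* = 0.6609 − 0.8193 = -0.1583.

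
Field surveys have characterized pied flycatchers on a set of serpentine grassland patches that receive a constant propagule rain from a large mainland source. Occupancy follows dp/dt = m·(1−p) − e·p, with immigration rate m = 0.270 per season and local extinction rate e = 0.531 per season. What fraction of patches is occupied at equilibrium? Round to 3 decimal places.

0.337

At equilibrium the propagule rain into empty patches balances local extinction: m(1−p*) = e·p*.
p* = m/(m+e) = 0.270/(0.270+0.531) = 0.270/0.8010 = 0.3371.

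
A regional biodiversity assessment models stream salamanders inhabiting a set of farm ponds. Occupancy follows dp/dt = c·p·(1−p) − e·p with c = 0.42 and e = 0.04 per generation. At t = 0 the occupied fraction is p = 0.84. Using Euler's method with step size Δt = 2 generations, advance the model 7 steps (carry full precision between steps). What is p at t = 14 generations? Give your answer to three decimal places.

Update rule: p ← p + [c·p·(1−p) − e·p]·Δt with Δt = 2.
t = 2: p = 0.84000 + (+0.04570) = 0.88570
t = 4: p = 0.88570 + (+0.01418) = 0.89988
t = 6: p = 0.89988 + (+0.00369) = 0.90357
t = 8: p = 0.90357 + (+0.00090) = 0.90447
t = 10: p = 0.90447 + (+0.00022) = 0.90469
t = 12: p = 0.90469 + (+0.00005) = 0.90475
t = 14: p = 0.90475 + (+0.00001) = 0.90476

0.905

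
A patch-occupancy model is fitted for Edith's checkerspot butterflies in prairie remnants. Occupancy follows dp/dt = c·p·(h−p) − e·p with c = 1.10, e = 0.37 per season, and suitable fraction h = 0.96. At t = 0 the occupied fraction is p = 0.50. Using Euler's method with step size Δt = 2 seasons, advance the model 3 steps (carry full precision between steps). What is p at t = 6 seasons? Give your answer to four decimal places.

0.6254

Update rule: p ← p + [c·p·(h−p) − e·p]·Δt with Δt = 2.
step 1: Δp = +0.13600, p = 0.63600
step 2: Δp = -0.01730, p = 0.61870
step 3: Δp = +0.00672, p = 0.62542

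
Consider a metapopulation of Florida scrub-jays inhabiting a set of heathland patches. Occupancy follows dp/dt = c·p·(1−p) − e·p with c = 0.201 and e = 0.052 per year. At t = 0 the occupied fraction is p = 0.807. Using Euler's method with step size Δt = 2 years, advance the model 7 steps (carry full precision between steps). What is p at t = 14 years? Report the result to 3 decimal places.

0.746

Update rule: p ← p + [c·p·(1−p) − e·p]·Δt with Δt = 2.
step 1: Δp = -0.02132, p = 0.78568
step 2: Δp = -0.01402, p = 0.77166
step 3: Δp = -0.00942, p = 0.76224
step 4: Δp = -0.00642, p = 0.75582
step 5: Δp = -0.00441, p = 0.75141
step 6: Δp = -0.00306, p = 0.74835
step 7: Δp = -0.00212, p = 0.74623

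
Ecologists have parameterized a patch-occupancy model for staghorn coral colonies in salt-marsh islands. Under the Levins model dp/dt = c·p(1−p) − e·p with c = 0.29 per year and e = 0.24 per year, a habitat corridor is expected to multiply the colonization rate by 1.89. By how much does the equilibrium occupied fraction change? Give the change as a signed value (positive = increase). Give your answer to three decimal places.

Before: p* = 1 − 0.24/0.29 = 0.1724.
After the change, c = 0.5481, e = 0.24, so p* = 1 − 0.24/0.5481 = 0.5621.
Δp* = 0.5621 − 0.1724 = +0.3897.

0.390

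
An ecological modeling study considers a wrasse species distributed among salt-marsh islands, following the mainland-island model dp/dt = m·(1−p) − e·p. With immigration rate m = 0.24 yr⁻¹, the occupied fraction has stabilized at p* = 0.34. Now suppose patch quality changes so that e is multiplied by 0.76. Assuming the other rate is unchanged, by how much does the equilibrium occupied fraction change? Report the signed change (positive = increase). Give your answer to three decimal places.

Balance m(1−p*) = e·p* gives e = m(1−p*)/p* = 0.24×0.66000/0.34000 = 0.46588.
New p* = m/(m+e) = 0.24000/(0.24000+0.35407) = 0.40399.
Δp* = 0.40399 − 0.34000 = +0.06399.

0.064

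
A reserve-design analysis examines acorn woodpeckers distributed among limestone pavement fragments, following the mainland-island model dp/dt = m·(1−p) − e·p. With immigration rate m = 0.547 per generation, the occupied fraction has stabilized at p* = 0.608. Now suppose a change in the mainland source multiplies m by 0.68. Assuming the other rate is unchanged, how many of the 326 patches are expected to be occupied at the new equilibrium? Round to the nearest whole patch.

167

Balance m(1−p*) = e·p* gives e = m(1−p*)/p* = 0.547×0.39200/0.60800 = 0.35267.
New p* = m/(m+e) = 0.37196/(0.37196+0.35267) = 0.51331.
Expected occupied = 326 × 0.51331 = 167.34 ≈ 167.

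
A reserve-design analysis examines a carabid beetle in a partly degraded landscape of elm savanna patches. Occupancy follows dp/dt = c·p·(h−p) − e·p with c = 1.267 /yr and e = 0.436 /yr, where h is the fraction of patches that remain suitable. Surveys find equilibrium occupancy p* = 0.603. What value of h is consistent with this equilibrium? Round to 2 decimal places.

0.95

At equilibrium c(h−p*) = e, so h = p* + e/c.
h = 0.603 + 0.436/1.267 = 0.603 + 0.3441 = 0.9471.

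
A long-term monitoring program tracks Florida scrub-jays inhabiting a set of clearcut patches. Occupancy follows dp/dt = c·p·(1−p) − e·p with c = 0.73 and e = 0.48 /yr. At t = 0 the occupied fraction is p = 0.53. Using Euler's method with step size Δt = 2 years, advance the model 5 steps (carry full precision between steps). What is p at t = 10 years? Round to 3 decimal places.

0.345

Update rule: p ← p + [c·p·(1−p) − e·p]·Δt with Δt = 2.
p: 0.53000 → 0.38489  (Δp = -0.14511)
p: 0.38489 → 0.36105  (Δp = -0.02384)
p: 0.36105 → 0.35125  (Δp = -0.00980)
p: 0.35125 → 0.34675  (Δp = -0.00451)
p: 0.34675 → 0.34458  (Δp = -0.00217)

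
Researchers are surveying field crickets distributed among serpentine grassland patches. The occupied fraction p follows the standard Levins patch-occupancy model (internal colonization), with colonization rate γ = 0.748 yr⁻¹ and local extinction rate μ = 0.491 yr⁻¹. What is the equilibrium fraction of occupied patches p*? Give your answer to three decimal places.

0.344

At equilibrium, colonization balances extinction: γ·p*·(1−p*) = μ·p*.
So p* = 1 − μ/γ = 1 − 0.491/0.748 = 1 − 0.6564 = 0.3436.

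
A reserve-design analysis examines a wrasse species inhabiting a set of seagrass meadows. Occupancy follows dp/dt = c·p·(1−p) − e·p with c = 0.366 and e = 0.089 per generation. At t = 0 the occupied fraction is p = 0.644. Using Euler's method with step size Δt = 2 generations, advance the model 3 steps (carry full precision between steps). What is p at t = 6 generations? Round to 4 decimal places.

Update rule: p ← p + [c·p·(1−p) − e·p]·Δt with Δt = 2.
step 1: Δp = +0.05319, p = 0.69719
step 2: Δp = +0.03044, p = 0.72763
step 3: Δp = +0.01555, p = 0.74318

0.7432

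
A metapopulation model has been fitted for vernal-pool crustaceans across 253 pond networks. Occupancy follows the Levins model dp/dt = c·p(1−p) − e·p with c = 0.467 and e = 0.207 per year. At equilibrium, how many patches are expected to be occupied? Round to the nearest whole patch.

p* = 1 − e/c = 1 − 0.207/0.467 = 0.5567.
Expected occupied patches = N × p* = 253 × 0.5567 = 140.86 ≈ 141.

141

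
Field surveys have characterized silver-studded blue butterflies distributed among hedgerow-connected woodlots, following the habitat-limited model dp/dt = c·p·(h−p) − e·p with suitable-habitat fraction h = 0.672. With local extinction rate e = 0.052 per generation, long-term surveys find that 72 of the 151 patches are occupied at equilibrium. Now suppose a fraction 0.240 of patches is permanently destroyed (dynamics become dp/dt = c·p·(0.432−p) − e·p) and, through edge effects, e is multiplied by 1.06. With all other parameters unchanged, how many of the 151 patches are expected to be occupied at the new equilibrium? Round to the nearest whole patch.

Observed p* = 72/151 = 0.47682.
Balance c(h−p*) = e gives c = e/(0.672 − 0.47682) = 0.052/0.19518 = 0.26642.
New p* = 0.432 − e/c = 0.432 − 0.05512/0.26642 = 0.22511.
Expected occupied = 151 × 0.22511 = 33.99 ≈ 34.

34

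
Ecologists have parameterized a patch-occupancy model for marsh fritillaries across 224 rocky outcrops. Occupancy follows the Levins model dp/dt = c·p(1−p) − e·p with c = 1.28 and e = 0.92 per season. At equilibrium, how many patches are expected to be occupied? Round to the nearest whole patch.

63

p* = 1 − e/c = 1 − 0.92/1.28 = 0.2812.
Expected occupied patches = N × p* = 224 × 0.2812 = 63.00 ≈ 63.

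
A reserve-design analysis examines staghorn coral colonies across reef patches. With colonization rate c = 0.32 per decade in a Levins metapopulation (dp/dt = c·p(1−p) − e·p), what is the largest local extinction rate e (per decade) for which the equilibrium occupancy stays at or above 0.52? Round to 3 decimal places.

1 − e/c ≥ 0.52 ⇒ e ≤ c(1 − 0.52) = 0.32 × 0.4800.
e_max = 0.1536.

0.154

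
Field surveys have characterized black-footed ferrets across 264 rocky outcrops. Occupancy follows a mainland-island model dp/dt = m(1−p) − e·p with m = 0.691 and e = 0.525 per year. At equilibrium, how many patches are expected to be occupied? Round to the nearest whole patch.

p* = m/(m+e) = 0.691/1.2160 = 0.5683.
Expected occupied patches = N × p* = 264 × 0.5683 = 150.02 ≈ 150.

150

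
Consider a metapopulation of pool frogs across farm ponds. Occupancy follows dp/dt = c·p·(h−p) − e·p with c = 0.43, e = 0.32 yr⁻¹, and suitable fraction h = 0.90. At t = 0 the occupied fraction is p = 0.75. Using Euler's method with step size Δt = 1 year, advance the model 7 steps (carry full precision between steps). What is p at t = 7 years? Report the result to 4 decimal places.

Update rule: p ← p + [c·p·(h−p) − e·p]·Δt with Δt = 1.
step 1: Δp = -0.19162, p = 0.55838
step 2: Δp = -0.09666, p = 0.46172
step 3: Δp = -0.06073, p = 0.40099
step 4: Δp = -0.04227, p = 0.35871
step 5: Δp = -0.03130, p = 0.32742
step 6: Δp = -0.02416, p = 0.30326
step 7: Δp = -0.01923, p = 0.28403

0.2840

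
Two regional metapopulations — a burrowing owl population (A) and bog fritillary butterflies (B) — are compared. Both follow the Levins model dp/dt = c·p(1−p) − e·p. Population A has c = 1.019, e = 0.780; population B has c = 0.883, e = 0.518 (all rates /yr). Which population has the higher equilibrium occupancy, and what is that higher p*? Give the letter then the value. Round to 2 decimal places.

B, 0.41

A: p*_A = 1 − 0.780/1.019 = 0.2345.
B: p*_B = 1 − 0.518/0.883 = 0.4134.
B is higher at 0.4134.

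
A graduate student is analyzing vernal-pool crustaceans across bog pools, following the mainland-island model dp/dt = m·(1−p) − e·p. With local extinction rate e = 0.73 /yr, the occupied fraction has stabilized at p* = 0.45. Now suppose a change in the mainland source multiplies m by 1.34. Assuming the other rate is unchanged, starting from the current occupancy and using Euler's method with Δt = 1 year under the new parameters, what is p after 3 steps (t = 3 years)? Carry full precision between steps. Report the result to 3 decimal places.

0.534

Balance m(1−p*) = e·p* gives m = e·p*/(1−p*) = 0.73×0.45000/0.55000 = 0.59727.
Starting from p₀ = 0.45000; update p ← p + (dp/dt)·Δt with the new parameters.
  1  |  dp/dt·Δt = +0.111690  |  p_1 = 0.561690
  2  |  dp/dt·Δt = -0.059234  |  p_2 = 0.502456
  3  |  dp/dt·Δt = +0.031415  |  p_3 = 0.533870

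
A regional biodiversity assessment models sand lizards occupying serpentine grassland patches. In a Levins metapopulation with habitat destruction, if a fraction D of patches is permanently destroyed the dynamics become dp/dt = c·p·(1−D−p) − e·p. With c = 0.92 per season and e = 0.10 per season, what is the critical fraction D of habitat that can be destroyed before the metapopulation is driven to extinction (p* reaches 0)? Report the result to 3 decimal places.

0.891

The nontrivial equilibrium is p* = (1−D) − e/c; extinction occurs when this hits zero.
So D_crit = 1 − e/c = 1 − 0.10/0.92 = 1 − 0.1087 = 0.8913.
Note this equals the original equilibrium occupancy — the Levins extinction-debt result.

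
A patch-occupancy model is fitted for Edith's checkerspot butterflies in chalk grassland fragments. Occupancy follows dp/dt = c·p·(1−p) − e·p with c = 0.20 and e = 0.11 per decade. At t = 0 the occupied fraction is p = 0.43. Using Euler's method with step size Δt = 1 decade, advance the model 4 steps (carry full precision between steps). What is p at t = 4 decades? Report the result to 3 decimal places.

Update rule: p ← p + [c·p·(1−p) − e·p]·Δt with Δt = 1.
p: 0.43000 → 0.43172  (Δp = +0.00172)
p: 0.43172 → 0.43330  (Δp = +0.00158)
p: 0.43330 → 0.43475  (Δp = +0.00145)
p: 0.43475 → 0.43607  (Δp = +0.00133)

0.436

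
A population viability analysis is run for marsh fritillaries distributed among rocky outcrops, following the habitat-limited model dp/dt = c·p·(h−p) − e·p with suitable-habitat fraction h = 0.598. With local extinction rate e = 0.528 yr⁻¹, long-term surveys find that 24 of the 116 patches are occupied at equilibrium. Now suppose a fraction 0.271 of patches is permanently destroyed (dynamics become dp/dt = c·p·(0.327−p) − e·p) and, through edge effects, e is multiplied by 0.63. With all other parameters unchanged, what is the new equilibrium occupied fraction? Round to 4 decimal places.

Observed p* = 24/116 = 0.20690.
Balance c(h−p*) = e gives c = e/(0.598 − 0.20690) = 0.528/0.39110 = 1.35004.
New p* = 0.327 − e/c = 0.327 − 0.33264/1.35004 = 0.08061.

0.0806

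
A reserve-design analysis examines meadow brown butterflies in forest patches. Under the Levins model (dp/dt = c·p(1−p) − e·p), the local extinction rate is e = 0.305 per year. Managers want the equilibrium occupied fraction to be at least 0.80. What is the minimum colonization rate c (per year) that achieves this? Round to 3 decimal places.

1.525

p* = 1 − e/c ≥ 0.80 requires e/c ≤ 0.2000, i.e. c ≥ e/0.2000.
c_min = 0.305/0.2000 = 1.5250.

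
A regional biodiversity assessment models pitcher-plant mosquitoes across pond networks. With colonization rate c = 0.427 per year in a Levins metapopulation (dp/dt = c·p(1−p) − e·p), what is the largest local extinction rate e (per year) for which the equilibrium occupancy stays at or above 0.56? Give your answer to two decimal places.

0.19

1 − e/c ≥ 0.56 ⇒ e ≤ c(1 − 0.56) = 0.427 × 0.4400.
e_max = 0.1879.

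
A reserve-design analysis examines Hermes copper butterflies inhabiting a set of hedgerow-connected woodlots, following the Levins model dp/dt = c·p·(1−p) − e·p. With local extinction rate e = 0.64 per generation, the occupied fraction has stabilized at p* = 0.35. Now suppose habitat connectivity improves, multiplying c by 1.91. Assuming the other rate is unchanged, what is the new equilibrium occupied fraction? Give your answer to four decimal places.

Balance c(1−p*) = e gives c = e/(1 − 0.35000) = 0.64/0.65000 = 0.98462.
New p* = 1 − e/c = 1 − 0.64000/1.88062 = 0.65969.

0.6597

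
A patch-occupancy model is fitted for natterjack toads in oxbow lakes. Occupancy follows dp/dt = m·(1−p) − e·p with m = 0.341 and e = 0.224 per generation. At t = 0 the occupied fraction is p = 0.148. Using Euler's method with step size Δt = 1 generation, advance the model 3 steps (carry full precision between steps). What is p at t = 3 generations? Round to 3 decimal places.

Update rule: p ← p + [m·(1−p) − e·p]·Δt with Δt = 1.
t = 1: p = 0.14800 + (+0.25738) = 0.40538
t = 2: p = 0.40538 + (+0.11196) = 0.51734
t = 3: p = 0.51734 + (+0.04870) = 0.56604

0.566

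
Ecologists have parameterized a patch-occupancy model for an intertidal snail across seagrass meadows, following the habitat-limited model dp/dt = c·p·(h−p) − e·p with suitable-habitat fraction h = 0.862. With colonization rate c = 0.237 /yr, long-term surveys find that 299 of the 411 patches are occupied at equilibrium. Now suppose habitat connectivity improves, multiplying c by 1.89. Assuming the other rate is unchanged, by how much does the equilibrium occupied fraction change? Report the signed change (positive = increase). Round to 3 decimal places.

Observed p* = 299/411 = 0.72749.
Balance c(h−p*) = e gives e = 0.237×(0.862 − 0.72749) = 0.03188.
New p* = 0.862 − e/c = 0.862 − 0.03188/0.44793 = 0.79083.
Δp* = 0.79083 − 0.72749 = +0.06334.

0.063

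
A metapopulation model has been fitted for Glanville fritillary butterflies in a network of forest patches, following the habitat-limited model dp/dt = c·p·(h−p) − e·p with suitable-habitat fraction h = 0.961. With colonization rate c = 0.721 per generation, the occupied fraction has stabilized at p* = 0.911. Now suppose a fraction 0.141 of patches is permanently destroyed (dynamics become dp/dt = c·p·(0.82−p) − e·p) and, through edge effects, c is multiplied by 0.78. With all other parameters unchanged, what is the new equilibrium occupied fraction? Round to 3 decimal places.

0.756

Balance c(h−p*) = e gives e = 0.721×(0.961 − 0.91100) = 0.03605.
New p* = 0.82 − e/c = 0.82 − 0.03605/0.56238 = 0.75590.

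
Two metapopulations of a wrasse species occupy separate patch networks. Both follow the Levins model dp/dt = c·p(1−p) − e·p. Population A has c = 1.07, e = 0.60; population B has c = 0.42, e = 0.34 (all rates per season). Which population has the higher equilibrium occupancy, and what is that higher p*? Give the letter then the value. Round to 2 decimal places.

A, 0.44

A: p*_A = 1 − 0.60/1.07 = 0.4393.
B: p*_B = 1 − 0.34/0.42 = 0.1905.
A is higher at 0.4393.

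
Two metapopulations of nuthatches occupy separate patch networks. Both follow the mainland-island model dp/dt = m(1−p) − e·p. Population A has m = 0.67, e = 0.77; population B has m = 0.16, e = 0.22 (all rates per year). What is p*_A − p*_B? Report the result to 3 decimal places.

0.044

A: p*_A = m/(m+e) = 0.67/1.4400 = 0.4653.
B: p*_B = 0.16/0.3800 = 0.4211.
p*_A − p*_B = 0.4653 − 0.4211 = 0.0442.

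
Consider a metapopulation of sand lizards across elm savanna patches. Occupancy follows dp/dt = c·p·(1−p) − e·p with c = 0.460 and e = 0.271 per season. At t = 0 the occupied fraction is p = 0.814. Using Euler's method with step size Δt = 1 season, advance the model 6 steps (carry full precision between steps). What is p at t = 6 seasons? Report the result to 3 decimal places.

0.468

Update rule: p ← p + [c·p·(1−p) − e·p]·Δt with Δt = 1.
step 1: Δp = -0.15095, p = 0.66305
step 2: Δp = -0.07692, p = 0.58614
step 3: Δp = -0.04726, p = 0.53888
step 4: Δp = -0.03173, p = 0.50715
step 5: Δp = -0.02246, p = 0.48469
step 6: Δp = -0.01646, p = 0.46823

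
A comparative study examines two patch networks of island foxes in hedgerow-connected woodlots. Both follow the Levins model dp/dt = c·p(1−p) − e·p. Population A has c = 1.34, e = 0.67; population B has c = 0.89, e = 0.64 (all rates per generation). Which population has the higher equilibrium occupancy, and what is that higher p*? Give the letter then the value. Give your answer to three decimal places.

A: p*_A = 1 − 0.67/1.34 = 0.5000.
B: p*_B = 1 − 0.64/0.89 = 0.2809.
A is higher at 0.5000.

A, 0.500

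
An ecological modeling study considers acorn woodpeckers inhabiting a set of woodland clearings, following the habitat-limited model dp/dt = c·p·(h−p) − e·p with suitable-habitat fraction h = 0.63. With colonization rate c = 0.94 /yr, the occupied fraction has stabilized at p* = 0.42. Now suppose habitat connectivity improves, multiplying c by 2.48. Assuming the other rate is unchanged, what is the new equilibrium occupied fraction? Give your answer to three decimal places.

0.545

Balance c(h−p*) = e gives e = 0.94×(0.63 − 0.42000) = 0.19740.
New p* = 0.63 − e/c = 0.63 − 0.19740/2.33120 = 0.54532.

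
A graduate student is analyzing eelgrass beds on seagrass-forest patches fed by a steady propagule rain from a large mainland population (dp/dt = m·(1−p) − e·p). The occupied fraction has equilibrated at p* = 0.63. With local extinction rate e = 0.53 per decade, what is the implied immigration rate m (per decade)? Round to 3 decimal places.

0.902

At equilibrium m(1−p*) = e·p*, so m = e·p*/(1−p*).
m = 0.53 × 0.63 / 0.3700 = 0.3339/0.3700 = 0.9024.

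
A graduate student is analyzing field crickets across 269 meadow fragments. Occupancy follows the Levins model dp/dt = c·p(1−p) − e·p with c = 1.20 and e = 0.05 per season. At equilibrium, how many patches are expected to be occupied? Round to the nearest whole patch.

258

p* = 1 − e/c = 1 − 0.05/1.20 = 0.9583.
Expected occupied patches = N × p* = 269 × 0.9583 = 257.79 ≈ 258.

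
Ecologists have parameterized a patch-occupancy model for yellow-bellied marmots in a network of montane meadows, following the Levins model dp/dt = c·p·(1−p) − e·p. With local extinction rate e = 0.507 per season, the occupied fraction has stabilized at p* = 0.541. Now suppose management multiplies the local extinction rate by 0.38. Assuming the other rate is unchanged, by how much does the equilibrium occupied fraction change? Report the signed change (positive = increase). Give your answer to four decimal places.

Balance c(1−p*) = e gives c = e/(1 − 0.54100) = 0.507/0.45900 = 1.10458.
New p* = 1 − e/c = 1 − 0.19266/1.10458 = 0.82558.
Δp* = 0.82558 − 0.54100 = +0.28458.

0.2846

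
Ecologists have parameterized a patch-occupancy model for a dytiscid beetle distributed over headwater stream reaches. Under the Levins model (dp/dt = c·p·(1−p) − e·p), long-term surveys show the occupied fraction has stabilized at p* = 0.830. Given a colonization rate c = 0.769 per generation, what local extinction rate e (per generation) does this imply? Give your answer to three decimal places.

0.131

At equilibrium c(1−p*) = e.
e = 0.769 × (1 − 0.830) = 0.769 × 0.1700 = 0.1307.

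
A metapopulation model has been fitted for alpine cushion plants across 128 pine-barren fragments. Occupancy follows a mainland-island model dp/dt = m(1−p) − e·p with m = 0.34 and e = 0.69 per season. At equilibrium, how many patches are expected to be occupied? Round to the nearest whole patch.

42

p* = m/(m+e) = 0.34/1.0300 = 0.3301.
Expected occupied patches = N × p* = 128 × 0.3301 = 42.25 ≈ 42.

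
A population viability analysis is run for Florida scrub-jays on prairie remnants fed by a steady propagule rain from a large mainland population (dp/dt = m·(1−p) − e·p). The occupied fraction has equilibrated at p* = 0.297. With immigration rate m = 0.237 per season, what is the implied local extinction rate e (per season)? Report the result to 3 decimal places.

0.561

At equilibrium m(1−p*) = e·p*, so e = m(1−p*)/p*.
e = 0.237 × 0.7030 / 0.297 = 0.5610.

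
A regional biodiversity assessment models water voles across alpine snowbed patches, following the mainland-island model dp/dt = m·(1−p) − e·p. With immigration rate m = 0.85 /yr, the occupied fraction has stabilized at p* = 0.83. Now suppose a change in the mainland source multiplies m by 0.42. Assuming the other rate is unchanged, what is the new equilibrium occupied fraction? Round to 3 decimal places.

0.672

Balance m(1−p*) = e·p* gives e = m(1−p*)/p* = 0.85×0.17000/0.83000 = 0.17410.
New p* = m/(m+e) = 0.35700/(0.35700+0.17410) = 0.67219.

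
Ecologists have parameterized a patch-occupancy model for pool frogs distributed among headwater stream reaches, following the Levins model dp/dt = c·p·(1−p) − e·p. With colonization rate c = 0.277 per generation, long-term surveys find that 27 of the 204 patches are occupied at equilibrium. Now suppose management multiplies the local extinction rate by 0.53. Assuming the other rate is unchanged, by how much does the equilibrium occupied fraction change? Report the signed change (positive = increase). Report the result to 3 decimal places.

Observed p* = 27/204 = 0.13235.
Balance c(1−p*) = e gives e = 0.277×(1 − 0.13235) = 0.24034.
New p* = 1 − e/c = 1 − 0.12738/0.27700 = 0.54014.
Δp* = 0.54014 − 0.13235 = +0.40779.

0.408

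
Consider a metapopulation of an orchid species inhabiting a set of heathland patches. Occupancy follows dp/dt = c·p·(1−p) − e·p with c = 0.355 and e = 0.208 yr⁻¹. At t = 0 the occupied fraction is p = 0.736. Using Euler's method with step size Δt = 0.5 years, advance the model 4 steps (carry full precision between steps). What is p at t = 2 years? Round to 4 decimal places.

Update rule: p ← p + [c·p·(1−p) − e·p]·Δt with Δt = 0.5.
  1  |  dp/dt·Δt = -0.042055  |  p_1 = 0.693945
  2  |  dp/dt·Δt = -0.034472  |  p_2 = 0.659473
  3  |  dp/dt·Δt = -0.028724  |  p_3 = 0.630749
  4  |  dp/dt·Δt = -0.024257  |  p_4 = 0.606491

0.6065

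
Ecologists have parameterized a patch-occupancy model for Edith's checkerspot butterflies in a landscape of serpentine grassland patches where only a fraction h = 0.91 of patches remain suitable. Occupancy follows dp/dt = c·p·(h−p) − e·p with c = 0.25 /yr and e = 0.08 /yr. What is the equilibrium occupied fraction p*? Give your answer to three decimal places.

0.590

Setting dp/dt = 0 and dividing by p* gives c·(h−p*) = e.
So p* = h − e/c = 0.91 − 0.08/0.25 = 0.91 − 0.3200 = 0.5900.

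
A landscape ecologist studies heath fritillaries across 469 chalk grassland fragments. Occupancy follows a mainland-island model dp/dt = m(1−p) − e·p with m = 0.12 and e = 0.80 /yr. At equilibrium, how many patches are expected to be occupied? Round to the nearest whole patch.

p* = m/(m+e) = 0.12/0.9200 = 0.1304.
Expected occupied patches = N × p* = 469 × 0.1304 = 61.17 ≈ 61.

61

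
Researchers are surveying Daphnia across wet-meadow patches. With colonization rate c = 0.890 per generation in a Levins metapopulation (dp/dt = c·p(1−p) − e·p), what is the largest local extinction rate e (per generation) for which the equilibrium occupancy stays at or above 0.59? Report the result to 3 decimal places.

0.365

1 − e/c ≥ 0.59 ⇒ e ≤ c(1 − 0.59) = 0.890 × 0.4100.
e_max = 0.3649.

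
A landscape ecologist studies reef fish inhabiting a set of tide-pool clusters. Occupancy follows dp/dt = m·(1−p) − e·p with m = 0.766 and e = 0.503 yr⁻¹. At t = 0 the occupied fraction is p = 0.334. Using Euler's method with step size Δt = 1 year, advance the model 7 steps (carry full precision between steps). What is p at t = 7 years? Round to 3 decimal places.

0.604

Update rule: p ← p + [m·(1−p) − e·p]·Δt with Δt = 1.
t = 1: p = 0.33400 + (+0.34215) = 0.67615
t = 2: p = 0.67615 + (-0.09204) = 0.58411
t = 3: p = 0.58411 + (+0.02476) = 0.60887
t = 4: p = 0.60887 + (-0.00666) = 0.60221
t = 5: p = 0.60221 + (+0.00179) = 0.60400
t = 6: p = 0.60400 + (-0.00048) = 0.60352
t = 7: p = 0.60352 + (+0.00013) = 0.60365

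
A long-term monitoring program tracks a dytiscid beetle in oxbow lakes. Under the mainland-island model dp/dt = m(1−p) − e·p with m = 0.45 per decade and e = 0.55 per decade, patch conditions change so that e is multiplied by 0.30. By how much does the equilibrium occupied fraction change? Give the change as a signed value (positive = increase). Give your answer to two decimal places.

0.28

Before: p* = 0.45/(0.45+0.55) = 0.4500.
After: m = 0.45, e = 0.165; p* = 0.45/0.6150 = 0.7317.
Δp* = 0.7317 − 0.4500 = +0.2817.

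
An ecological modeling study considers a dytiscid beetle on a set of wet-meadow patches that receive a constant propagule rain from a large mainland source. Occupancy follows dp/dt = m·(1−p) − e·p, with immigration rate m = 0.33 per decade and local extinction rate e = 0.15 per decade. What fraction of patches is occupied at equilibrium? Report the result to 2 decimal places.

0.69

At equilibrium the propagule rain into empty patches balances local extinction: m(1−p*) = e·p*.
p* = m/(m+e) = 0.33/(0.33+0.15) = 0.33/0.4800 = 0.6875.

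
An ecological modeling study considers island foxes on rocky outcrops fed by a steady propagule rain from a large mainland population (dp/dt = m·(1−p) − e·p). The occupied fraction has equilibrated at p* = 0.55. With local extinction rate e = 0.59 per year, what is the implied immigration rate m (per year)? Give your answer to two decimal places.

0.72

At equilibrium m(1−p*) = e·p*, so m = e·p*/(1−p*).
m = 0.59 × 0.55 / 0.4500 = 0.3245/0.4500 = 0.7211.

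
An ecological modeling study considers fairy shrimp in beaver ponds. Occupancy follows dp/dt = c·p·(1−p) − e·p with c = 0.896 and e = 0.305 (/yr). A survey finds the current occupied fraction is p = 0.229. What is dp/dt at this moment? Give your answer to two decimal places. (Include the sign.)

0.09

Colonization term: c·p·(1−p) = 0.896×0.229×0.7710 = 0.15820.
Extinction term: e·p = 0.06985.
dp/dt = 0.15820 − 0.06985 = 0.08835.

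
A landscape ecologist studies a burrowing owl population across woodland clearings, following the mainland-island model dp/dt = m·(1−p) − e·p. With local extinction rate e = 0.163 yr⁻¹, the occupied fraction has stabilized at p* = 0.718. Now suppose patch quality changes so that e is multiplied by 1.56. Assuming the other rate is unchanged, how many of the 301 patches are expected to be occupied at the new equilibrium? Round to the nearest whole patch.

Balance m(1−p*) = e·p* gives m = e·p*/(1−p*) = 0.163×0.71800/0.28200 = 0.41501.
New p* = m/(m+e) = 0.41501/(0.41501+0.25428) = 0.62008.
Expected occupied = 301 × 0.62008 = 186.64 ≈ 187.

187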